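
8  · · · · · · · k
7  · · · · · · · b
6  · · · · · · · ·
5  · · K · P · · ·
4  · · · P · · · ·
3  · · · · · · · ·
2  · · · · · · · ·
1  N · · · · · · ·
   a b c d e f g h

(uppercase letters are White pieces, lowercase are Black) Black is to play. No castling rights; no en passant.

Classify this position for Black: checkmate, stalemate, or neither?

Black to move; black king on h8.
In check: no.
Legal moves for Black: Kg8, Kg7, Bg8, Bg6, Bf5, Be4, Bd3, Bc2, Bb1.
Black has 9 legal moves and is not in check → neither.

neither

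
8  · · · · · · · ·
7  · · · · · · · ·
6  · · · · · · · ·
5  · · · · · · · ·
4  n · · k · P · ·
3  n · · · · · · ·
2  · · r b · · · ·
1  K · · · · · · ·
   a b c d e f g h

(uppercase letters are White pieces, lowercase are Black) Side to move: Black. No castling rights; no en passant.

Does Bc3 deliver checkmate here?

yes

After Bc3: white king on a1; in check: yes, from the black bishop on c3.
King squares — b1: attacked by Na3; a2: attacked by Rc2; b2: attacked by Rc2.
White has no legal moves → checkmate.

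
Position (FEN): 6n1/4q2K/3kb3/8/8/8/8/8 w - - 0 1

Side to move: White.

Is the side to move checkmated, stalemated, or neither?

neither

White to move; white king on h7.
In check: yes, from the black queen on e7.
King squares — g6: available; h6: attacked by Ng8; g7: attacked by Qe7; g8: attacked by Be6; h8: available.
Legal moves for White: Kh8, Kg6.
White is in check but has 2 legal moves → neither.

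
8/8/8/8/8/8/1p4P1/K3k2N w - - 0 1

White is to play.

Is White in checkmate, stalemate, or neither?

White to move; white king on a1.
In check: yes, from the black pawn on b2.
Legal moves for White: Kxb2, Ka2, Kb1.
White is in check but has 3 legal moves → neither.

neither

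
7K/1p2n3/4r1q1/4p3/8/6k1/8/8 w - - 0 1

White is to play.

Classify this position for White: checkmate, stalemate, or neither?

stalemate

White to move; white king on h8.
In check: no.
King squares — g7: attacked by Qg6; h7: attacked by Qg6; g8: attacked by Qg6.
Legal moves for White: none.
Not in check and no legal moves → stalemate.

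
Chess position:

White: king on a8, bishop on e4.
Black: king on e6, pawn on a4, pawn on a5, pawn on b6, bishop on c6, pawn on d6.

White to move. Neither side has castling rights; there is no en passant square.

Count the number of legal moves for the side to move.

3

White to move; king on a8.
In check: yes, from the black bishop on c6.
Legal moves: Kb8, Ka7, Bxc6.
Count: 3.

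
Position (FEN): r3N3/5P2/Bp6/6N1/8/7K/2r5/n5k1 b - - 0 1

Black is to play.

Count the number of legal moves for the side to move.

24

Black to move; king on g1.
In check: no.
Legal moves: Rxe8, Rd8, Rac8, Rb8, Ra7, Rxa6, Rcc8, Rc7, Rc6, Rc5, Rc4, Rc3+, Rh2+, Rg2, Rf2, Re2, Rd2, Rb2, Ra2, Rc1, Kf2, Kh1, Nb3, b5.
Count: 24.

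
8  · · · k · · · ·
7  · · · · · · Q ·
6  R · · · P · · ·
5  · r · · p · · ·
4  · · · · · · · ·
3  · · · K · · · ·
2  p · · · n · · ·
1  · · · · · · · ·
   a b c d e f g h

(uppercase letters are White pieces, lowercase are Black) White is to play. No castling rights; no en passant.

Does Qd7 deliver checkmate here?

yes

After Qd7: black king on d8; in check: yes, from the white queen on d7.
King squares — c7: attacked by Qd7; d7: attacked by Pe6; e7: attacked by Qd7; c8: attacked by Qd7; e8: attacked by Qd7.
Black has no legal moves → checkmate.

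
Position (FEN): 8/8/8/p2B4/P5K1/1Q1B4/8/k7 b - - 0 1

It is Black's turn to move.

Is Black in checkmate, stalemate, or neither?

Black to move; black king on a1.
In check: no.
King squares — b1: attacked by Qb3; a2: attacked by Qb3; b2: attacked by Qb3.
Legal moves for Black: none.
Not in check and no legal moves → stalemate.

stalemate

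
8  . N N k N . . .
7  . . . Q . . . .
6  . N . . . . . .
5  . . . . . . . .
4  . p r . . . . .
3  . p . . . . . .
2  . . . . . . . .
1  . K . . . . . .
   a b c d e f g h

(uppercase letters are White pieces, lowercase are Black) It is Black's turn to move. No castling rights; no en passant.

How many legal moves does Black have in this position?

0

Black to move; king on d8.
In check: yes, from the white queen on d7.
Legal moves: none.
Count: 0.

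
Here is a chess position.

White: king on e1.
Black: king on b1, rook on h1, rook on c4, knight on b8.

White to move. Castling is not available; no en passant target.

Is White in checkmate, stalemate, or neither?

White to move; white king on e1.
In check: yes, from the black rook on h1.
King squares — d1: attacked by Rh1; f1: attacked by Rh1; d2: available; e2: available; f2: available.
Legal moves for White: Kf2, Ke2, Kd2.
White is in check but has 3 legal moves → neither.

neither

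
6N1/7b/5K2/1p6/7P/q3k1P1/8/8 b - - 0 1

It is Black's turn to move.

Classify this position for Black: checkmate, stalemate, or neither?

Black to move; black king on e3.
In check: no.
Legal moves for Black include: Bxg8, Bg6, Bf5, Be4, Bd3, Bc2, Bb1, Ke4, Kd4, Kf3, Kd3, Kf2, Ke2, Kd2, Qf8+, Qa8, Qe7+, Qa7, ... (list truncated; more exist).
Black has legal moves and is not in check → neither.

neither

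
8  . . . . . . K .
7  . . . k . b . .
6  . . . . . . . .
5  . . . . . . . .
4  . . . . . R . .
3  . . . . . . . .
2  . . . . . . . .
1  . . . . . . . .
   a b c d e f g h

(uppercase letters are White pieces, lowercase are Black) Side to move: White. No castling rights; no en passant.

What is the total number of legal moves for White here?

6

White to move; king on g8.
In check: yes, from the black bishop on f7.
Legal moves: Kh8, Kf8, Kh7, Kg7, Kxf7, Rxf7+.
Count: 6.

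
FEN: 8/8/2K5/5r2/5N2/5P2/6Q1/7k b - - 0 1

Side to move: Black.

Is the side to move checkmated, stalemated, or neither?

checkmate

Black to move; black king on h1.
In check: yes, from the white queen on g2.
King squares — g1: attacked by Qg2; g2: attacked by Nf4; h2: attacked by Qg2.
Legal moves for Black: none.
In check with no legal moves → checkmate.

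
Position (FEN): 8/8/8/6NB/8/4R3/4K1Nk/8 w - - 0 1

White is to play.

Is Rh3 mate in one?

no

After Rh3: black king on h2; in check: yes, from the white rook on h3.
Black has 2 legal replies: Kxg2, Kg1.
In check but a legal move exists → not checkmate.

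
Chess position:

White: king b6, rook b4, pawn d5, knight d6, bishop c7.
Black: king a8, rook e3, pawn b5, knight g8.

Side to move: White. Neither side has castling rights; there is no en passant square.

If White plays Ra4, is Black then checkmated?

After Ra4: black king on a8; in check: yes, from the white rook on a4.
Black has 1 legal reply: bxa4.
In check but a legal move exists → not checkmate.

no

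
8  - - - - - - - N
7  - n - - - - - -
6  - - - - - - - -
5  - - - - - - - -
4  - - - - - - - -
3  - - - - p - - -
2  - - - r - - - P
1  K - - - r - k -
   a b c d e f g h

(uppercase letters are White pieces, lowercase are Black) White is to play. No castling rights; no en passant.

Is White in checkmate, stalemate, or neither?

checkmate

White to move; white king on a1.
In check: yes, from the black rook on e1.
King squares — b1: attacked by Re1; a2: attacked by Rd2; b2: attacked by Rd2.
Legal moves for White: none.
In check with no legal moves → checkmate.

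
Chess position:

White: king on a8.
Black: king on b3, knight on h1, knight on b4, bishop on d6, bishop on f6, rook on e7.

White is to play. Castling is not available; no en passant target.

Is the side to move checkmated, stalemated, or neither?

stalemate

White to move; white king on a8.
In check: no.
King squares — a7: attacked by Re7; b7: attacked by Re7; b8: attacked by Bd6.
Legal moves for White: none.
Not in check and no legal moves → stalemate.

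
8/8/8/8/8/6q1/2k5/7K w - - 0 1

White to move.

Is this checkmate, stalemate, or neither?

White to move; white king on h1.
In check: no.
King squares — g1: attacked by Qg3; g2: attacked by Qg3; h2: attacked by Qg3.
Legal moves for White: none.
Not in check and no legal moves → stalemate.

stalemate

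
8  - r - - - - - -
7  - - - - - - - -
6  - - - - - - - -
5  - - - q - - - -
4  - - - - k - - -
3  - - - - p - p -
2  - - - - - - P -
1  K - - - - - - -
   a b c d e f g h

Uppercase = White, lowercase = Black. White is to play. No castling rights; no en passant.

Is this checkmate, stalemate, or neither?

White to move; white king on a1.
In check: no.
King squares — b1: attacked by Rb8; a2: attacked by Qd5; b2: attacked by Rb8.
Legal moves for White: none.
Not in check and no legal moves → stalemate.

stalemate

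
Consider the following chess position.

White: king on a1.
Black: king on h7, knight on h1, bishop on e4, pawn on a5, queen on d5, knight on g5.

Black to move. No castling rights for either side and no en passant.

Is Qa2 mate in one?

no

After Qa2: white king on a1; in check: yes, from the black queen on a2.
White has 1 legal reply: Kxa2.
In check but a legal move exists → not checkmate.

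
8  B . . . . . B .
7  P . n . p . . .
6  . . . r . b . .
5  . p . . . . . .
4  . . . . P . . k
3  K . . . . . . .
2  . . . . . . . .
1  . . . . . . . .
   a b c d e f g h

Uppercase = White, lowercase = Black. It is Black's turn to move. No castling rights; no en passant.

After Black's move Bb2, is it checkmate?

After Bb2: white king on a3; in check: yes, from the black bishop on b2.
White has 4 legal replies: Kb4, Kb3, Kxb2, Ka2.
In check but a legal move exists → not checkmate.

no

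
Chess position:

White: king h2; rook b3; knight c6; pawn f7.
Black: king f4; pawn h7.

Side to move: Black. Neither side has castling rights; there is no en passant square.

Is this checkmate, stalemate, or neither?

Black to move; black king on f4.
In check: no.
Legal moves for Black: Kg5, Kf5, Kg4, Ke4, h6, h5.
Black has 6 legal moves and is not in check → neither.

neither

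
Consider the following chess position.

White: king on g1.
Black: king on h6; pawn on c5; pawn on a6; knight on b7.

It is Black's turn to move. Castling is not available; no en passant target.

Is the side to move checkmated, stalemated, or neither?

Black to move; black king on h6.
In check: no.
Legal moves for Black: Nd8, Nd6, Na5, Kh7, Kg7, Kg6, Kh5, Kg5, a5, c4.
Black has 10 legal moves and is not in check → neither.

neither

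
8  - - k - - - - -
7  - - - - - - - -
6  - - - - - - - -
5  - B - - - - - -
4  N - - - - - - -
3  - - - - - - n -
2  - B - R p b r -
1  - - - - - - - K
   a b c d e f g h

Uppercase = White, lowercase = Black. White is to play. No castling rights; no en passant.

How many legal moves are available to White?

1

White to move; king on h1.
In check: yes, from the black knight on g3.
Legal moves: Kxg2.
Count: 1.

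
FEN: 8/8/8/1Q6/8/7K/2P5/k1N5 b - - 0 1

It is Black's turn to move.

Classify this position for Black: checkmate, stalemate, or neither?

Black to move; black king on a1.
In check: no.
King squares — b1: attacked by Qb5; a2: attacked by Nc1; b2: attacked by Qb5.
Legal moves for Black: none.
Not in check and no legal moves → stalemate.

stalemate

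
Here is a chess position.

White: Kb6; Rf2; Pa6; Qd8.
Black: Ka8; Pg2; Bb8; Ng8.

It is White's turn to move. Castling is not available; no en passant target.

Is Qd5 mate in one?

After Qd5: black king on a8; in check: yes, from the white queen on d5.
King squares — a7: attacked by Kb6; b7: attacked by Qd5; b8: own bishop.
Black has no legal moves → checkmate.

yes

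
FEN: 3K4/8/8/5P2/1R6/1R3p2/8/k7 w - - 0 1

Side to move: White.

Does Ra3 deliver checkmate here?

After Ra3: black king on a1; in check: yes, from the white rook on a3.
King squares — b1: attacked by Rb4; a2: attacked by Ra3; b2: attacked by Rb4.
Black has no legal moves → checkmate.

yes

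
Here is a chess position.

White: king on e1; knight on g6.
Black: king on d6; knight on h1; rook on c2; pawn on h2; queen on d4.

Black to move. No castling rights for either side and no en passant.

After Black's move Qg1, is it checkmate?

After Qg1: white king on e1; in check: yes, from the black queen on g1.
King squares — d1: attacked by Qg1; f1: attacked by Qg1; d2: attacked by Rc2; e2: attacked by Rc2; f2: attacked by Qg1.
White has no legal moves → checkmate.

yes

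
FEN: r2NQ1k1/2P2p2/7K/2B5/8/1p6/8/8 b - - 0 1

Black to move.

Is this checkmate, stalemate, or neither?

checkmate

Black to move; black king on g8.
In check: yes, from the white queen on e8.
King squares — f7: own pawn; g7: attacked by Kh6; h7: attacked by Kh6; f8: attacked by Bc5; h8: attacked by Qe8.
Legal moves for Black: none.
In check with no legal moves → checkmate.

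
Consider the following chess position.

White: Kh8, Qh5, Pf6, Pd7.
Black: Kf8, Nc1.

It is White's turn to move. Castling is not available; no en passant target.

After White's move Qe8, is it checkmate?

After Qe8: black king on f8; in check: yes, from the white queen on e8.
King squares — e7: attacked by Pf6; f7: attacked by Qe8; g7: attacked by Pf6; e8: attacked by Pd7; g8: attacked by Qe8.
Black has no legal moves → checkmate.

yes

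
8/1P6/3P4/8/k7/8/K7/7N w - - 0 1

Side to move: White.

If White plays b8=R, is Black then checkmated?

After b8=R: black king on a4; in check: no.
Black is not in check, so this cannot be checkmate.

no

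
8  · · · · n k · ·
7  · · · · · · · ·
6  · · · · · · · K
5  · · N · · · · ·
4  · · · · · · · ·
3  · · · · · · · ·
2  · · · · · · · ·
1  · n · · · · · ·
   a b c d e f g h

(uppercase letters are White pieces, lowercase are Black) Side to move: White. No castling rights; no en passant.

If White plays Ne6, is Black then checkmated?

After Ne6: black king on f8; in check: yes, from the white knight on e6.
Black has 3 legal replies: Kg8, Kf7, Ke7.
In check but a legal move exists → not checkmate.

no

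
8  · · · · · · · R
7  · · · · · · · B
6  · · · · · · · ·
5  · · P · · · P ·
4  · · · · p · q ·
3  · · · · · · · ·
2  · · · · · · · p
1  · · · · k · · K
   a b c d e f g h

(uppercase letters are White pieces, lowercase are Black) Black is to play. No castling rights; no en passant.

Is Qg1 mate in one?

yes

After Qg1: white king on h1; in check: yes, from the black queen on g1.
King squares — g1: attacked by Ph2; g2: attacked by Qg1; h2: attacked by Qg1.
White has no legal moves → checkmate.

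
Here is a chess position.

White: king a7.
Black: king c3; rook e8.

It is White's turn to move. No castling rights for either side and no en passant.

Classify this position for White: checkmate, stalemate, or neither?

White to move; white king on a7.
In check: no.
Legal moves for White: Kb7, Kb6, Ka6.
White has 3 legal moves and is not in check → neither.

neither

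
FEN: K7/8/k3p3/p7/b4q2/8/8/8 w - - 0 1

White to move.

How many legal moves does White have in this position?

0

White to move; king on a8.
In check: no.
Legal moves: none.
Count: 0.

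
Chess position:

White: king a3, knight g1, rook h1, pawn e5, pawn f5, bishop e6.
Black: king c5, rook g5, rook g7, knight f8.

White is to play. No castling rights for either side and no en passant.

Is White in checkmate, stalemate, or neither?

neither

White to move; white king on a3.
In check: no.
Legal moves for White include: Bg8, Bc8, Bf7, Bd7, Bd5, Bc4, Bb3, Ba2, Ka4, Kb3, Kb2, Ka2, Rh8, Rh7, Rh6, Rh5, Rh4, Rh3, ... (list truncated; more exist).
White has legal moves and is not in check → neither.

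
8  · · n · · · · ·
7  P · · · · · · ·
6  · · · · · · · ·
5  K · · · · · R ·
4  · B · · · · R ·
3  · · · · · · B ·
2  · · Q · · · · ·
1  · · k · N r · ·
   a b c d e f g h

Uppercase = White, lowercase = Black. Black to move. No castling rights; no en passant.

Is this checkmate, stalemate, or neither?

checkmate

Black to move; black king on c1.
In check: yes, from the white queen on c2.
King squares — b1: attacked by Qc2; d1: attacked by Qc2; b2: attacked by Qc2; c2: attacked by Ne1; d2: attacked by Qc2.
Legal moves for Black: none.
In check with no legal moves → checkmate.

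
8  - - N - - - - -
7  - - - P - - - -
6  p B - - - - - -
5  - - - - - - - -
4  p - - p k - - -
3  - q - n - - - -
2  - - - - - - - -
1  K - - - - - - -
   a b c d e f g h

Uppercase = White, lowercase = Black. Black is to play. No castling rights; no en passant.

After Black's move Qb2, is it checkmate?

yes

After Qb2: white king on a1; in check: yes, from the black queen on b2.
King squares — b1: attacked by Qb2; a2: attacked by Qb2; b2: attacked by Nd3.
White has no legal moves → checkmate.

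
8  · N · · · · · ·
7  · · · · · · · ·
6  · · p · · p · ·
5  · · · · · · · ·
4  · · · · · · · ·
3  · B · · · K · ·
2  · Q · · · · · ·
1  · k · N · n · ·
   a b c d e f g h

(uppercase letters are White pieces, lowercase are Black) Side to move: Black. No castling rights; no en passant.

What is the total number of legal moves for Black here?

Black to move; king on b1.
In check: yes, from the white queen on b2.
Legal moves: none.
Count: 0.

0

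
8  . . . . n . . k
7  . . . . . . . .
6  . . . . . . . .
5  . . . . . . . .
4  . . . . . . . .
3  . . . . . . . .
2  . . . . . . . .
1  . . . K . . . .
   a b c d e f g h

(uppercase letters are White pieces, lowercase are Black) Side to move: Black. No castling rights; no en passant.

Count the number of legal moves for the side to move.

Black to move; king on h8.
In check: no.
Legal moves: Kg8, Kh7, Kg7, Ng7, Nc7, Nf6, Nd6.
Count: 7.

7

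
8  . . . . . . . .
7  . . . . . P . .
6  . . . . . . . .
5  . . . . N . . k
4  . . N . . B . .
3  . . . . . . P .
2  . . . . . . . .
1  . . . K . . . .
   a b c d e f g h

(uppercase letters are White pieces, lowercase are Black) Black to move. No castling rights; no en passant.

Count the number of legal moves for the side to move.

Black to move; king on h5.
In check: no.
Legal moves: none.
Count: 0.

0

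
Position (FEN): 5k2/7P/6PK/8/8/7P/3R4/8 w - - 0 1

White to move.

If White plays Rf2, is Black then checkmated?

no

After Rf2: black king on f8; in check: yes, from the white rook on f2.
Black has 2 legal replies: Ke8, Ke7.
In check but a legal move exists → not checkmate.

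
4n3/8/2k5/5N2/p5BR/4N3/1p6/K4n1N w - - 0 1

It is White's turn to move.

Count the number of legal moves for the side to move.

White to move; king on a1.
In check: yes, from the black pawn on b2.
Legal moves: Kxb2, Ka2, Kb1.
Count: 3.

3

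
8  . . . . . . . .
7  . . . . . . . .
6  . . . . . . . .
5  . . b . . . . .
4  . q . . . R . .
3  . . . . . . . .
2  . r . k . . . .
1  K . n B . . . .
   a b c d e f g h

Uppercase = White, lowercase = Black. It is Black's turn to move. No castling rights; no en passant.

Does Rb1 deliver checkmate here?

After Rb1: white king on a1; in check: yes, from the black rook on b1.
King squares — b1: attacked by Qb4; a2: attacked by Nc1; b2: attacked by Rb1.
White has no legal moves → checkmate.

yes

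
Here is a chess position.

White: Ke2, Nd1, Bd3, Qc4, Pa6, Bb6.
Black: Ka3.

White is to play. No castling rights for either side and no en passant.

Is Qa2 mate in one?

no

After Qa2: black king on a3; in check: yes, from the white queen on a2.
Black has 2 legal replies: Kb4, Kxa2.
In check but a legal move exists → not checkmate.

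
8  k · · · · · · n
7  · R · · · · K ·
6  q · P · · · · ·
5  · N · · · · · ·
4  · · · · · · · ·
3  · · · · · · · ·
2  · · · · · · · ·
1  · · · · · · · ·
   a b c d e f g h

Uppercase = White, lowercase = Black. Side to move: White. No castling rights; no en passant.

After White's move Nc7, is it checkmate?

After Nc7: black king on a8; in check: yes, from the white knight on c7.
King squares — a7: attacked by Rb7; b7: attacked by Pc6; b8: attacked by Rb7.
Black has no legal moves → checkmate.

yes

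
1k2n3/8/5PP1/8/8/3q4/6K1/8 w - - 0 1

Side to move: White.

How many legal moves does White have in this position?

6

White to move; king on g2.
In check: no.
Legal moves: Kh2, Kf2, Kh1, Kg1, g7, f7.
Count: 6.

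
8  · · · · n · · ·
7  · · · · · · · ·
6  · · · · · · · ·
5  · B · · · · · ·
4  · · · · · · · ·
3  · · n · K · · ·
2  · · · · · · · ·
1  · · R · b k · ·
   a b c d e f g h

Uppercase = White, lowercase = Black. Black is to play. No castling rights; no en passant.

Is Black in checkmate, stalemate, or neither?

neither

Black to move; black king on f1.
In check: yes, from the white bishop on b5.
King squares — e1: own bishop; g1: available; e2: attacked by Ke3; f2: attacked by Ke3; g2: available.
Legal moves for Black: Kg2, Kg1, Nxb5, Ne2.
Black is in check but has 4 legal moves → neither.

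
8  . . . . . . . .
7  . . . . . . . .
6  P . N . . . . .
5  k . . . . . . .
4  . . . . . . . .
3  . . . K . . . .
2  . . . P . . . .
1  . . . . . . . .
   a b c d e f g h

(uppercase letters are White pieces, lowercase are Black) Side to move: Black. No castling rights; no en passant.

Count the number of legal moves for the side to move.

4

Black to move; king on a5.
In check: yes, from the white knight on c6.
Legal moves: Kb6, Kxa6, Kb5, Ka4.
Count: 4.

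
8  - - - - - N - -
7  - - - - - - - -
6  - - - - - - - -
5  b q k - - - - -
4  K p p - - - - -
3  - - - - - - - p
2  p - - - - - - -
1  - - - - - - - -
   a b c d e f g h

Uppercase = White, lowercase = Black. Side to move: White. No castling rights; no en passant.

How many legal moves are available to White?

White to move; king on a4.
In check: yes, from the black queen on b5.
Legal moves: none.
Count: 0.

0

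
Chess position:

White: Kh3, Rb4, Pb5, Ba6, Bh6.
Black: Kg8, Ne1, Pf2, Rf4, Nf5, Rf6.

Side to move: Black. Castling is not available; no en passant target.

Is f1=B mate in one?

After f1=B: white king on h3; in check: yes, from the black bishop on f1.
White has 1 legal reply: Kh2.
In check but a legal move exists → not checkmate.

no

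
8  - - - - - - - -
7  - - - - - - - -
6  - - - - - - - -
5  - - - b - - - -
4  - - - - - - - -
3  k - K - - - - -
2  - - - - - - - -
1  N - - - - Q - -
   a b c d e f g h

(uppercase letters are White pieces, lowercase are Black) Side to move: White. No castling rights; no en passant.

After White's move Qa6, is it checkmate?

After Qa6: black king on a3; in check: yes, from the white queen on a6.
King squares — a2: attacked by Qa6; b2: attacked by Kc3; b3: attacked by Na1; a4: attacked by Qa6; b4: attacked by Kc3.
Black has no legal moves → checkmate.

yes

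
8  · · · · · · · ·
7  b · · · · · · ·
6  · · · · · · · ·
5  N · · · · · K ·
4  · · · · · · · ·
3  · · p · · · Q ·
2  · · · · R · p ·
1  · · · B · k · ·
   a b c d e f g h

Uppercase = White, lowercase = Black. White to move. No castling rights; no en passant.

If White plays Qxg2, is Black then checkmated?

yes

After Qxg2: black king on f1; in check: yes, from the white queen on g2.
King squares — e1: attacked by Re2; g1: attacked by Qg2; e2: attacked by Bd1; f2: attacked by Re2; g2: attacked by Re2.
Black has no legal moves → checkmate.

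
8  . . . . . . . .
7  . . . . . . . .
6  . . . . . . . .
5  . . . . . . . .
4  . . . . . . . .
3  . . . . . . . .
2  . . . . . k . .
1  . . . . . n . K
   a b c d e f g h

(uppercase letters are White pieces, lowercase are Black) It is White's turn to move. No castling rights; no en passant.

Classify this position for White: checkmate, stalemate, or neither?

stalemate

White to move; white king on h1.
In check: no.
King squares — g1: attacked by Kf2; g2: attacked by Kf2; h2: attacked by Nf1.
Legal moves for White: none.
Not in check and no legal moves → stalemate.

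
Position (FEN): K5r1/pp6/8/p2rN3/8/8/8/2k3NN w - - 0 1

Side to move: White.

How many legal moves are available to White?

2

White to move; king on a8.
In check: yes, from the black rook on g8.
Legal moves: Kxb7, Kxa7.
Count: 2.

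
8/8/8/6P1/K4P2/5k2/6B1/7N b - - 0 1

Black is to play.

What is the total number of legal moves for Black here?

Black to move; king on f3.
In check: yes, from the white bishop on g2.
Legal moves: Kg4, Kxf4, Ke3, Kxg2, Ke2.
Count: 5.

5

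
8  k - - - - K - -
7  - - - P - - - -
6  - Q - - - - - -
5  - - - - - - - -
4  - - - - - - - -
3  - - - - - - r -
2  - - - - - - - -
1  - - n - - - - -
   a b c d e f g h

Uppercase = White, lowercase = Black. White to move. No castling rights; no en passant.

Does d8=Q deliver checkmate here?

yes

After d8=Q: black king on a8; in check: yes, from the white queen on d8.
King squares — a7: attacked by Qb6; b7: attacked by Qb6; b8: attacked by Qb6.
Black has no legal moves → checkmate.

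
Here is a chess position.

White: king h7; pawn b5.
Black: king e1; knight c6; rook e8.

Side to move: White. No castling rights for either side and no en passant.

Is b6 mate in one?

no

After b6: black king on e1; in check: no.
Black is not in check, so this cannot be checkmate.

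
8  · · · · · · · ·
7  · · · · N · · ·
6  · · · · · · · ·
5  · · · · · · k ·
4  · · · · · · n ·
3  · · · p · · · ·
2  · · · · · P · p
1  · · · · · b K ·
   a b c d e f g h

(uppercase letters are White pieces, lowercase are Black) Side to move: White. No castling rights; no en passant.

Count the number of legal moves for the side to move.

2

White to move; king on g1.
In check: yes, from the black pawn on h2.
Legal moves: Kh1, Kxf1.
Count: 2.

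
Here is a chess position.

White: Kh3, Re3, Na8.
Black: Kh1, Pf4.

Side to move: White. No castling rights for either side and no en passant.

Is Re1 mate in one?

After Re1: black king on h1; in check: yes, from the white rook on e1.
King squares — g1: attacked by Re1; g2: attacked by Kh3; h2: attacked by Kh3.
Black has no legal moves → checkmate.

yes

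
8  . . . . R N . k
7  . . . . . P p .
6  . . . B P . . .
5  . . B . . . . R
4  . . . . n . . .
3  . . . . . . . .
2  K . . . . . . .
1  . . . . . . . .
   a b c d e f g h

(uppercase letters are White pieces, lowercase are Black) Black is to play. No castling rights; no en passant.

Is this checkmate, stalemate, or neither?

Black to move; black king on h8.
In check: yes, from the white rook on h5.
King squares — g7: own pawn; h7: attacked by Rh5; g8: attacked by Pf7.
Legal moves for Black: none.
In check with no legal moves → checkmate.

checkmate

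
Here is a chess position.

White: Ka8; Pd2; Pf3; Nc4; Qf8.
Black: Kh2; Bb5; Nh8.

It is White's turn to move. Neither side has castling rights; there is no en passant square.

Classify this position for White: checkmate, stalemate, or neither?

White to move; white king on a8.
In check: no.
Legal moves for White include: Qxh8+, Qg8, Qe8, Qd8, Qc8, Qb8+, Qg7, Qf7, Qe7, Qh6+, Qf6, Qd6+, Qf5, Qc5, Qf4+, Qb4, Qa3, Kb8, ... (list truncated; more exist).
White has legal moves and is not in check → neither.

neither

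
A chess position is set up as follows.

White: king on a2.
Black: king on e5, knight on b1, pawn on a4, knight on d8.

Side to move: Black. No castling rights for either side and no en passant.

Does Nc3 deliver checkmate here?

no

After Nc3: white king on a2; in check: yes, from the black knight on c3.
White has 3 legal replies: Ka3, Kb2, Ka1.
In check but a legal move exists → not checkmate.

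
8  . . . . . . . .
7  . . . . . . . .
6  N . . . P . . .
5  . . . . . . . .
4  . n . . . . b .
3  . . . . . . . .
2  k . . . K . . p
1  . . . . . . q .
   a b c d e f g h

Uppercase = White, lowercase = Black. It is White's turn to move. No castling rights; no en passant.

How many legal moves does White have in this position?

White to move; king on e2.
In check: yes, from the black bishop on g4.
Legal moves: Kd2.
Count: 1.

1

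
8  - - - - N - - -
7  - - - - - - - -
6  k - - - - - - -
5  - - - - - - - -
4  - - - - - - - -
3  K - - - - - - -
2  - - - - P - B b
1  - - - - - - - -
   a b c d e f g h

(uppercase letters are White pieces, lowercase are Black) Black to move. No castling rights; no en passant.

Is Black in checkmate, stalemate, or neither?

Black to move; black king on a6.
In check: no.
Legal moves for Black: Ka7, Kb6, Kb5, Ka5, Bb8, Bc7, Bd6+, Be5, Bf4, Bg3, Bg1.
Black has 11 legal moves and is not in check → neither.

neither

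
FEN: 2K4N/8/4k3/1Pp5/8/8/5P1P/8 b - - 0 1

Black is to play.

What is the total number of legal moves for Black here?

Black to move; king on e6.
In check: no.
Legal moves: Ke7, Kf6, Kd6, Kf5, Ke5, Kd5, c4.
Count: 7.

7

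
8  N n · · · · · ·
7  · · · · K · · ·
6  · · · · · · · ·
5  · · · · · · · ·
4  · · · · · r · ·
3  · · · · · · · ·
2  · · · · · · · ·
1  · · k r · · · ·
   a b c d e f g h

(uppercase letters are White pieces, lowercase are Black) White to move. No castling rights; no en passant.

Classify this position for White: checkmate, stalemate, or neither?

White to move; white king on e7.
In check: no.
Legal moves for White: Nc7, Nb6, Ke8, Ke6.
White has 4 legal moves and is not in check → neither.

neither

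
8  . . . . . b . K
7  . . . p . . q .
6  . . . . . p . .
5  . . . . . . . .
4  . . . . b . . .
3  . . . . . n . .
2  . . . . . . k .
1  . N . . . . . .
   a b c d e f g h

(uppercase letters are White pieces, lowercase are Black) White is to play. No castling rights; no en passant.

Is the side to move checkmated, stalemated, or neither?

checkmate

White to move; white king on h8.
In check: yes, from the black queen on g7.
King squares — g7: attacked by Bf8; h7: attacked by Be4; g8: attacked by Qg7.
Legal moves for White: none.
In check with no legal moves → checkmate.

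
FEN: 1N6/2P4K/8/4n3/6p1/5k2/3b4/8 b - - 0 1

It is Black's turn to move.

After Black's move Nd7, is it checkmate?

no

After Nd7: white king on h7; in check: no.
White is not in check, so this cannot be checkmate.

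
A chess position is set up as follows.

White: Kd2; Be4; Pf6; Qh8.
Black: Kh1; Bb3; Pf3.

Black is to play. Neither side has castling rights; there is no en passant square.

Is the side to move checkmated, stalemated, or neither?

Black to move; black king on h1.
In check: yes, from the white queen on h8.
King squares — g1: available; g2: available; h2: attacked by Qh8.
Legal moves for Black: Kg2, Kg1.
Black is in check but has 2 legal moves → neither.

neither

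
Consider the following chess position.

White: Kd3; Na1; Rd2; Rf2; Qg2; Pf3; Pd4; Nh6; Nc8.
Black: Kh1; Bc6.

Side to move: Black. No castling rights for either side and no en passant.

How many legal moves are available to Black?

Black to move; king on h1.
In check: yes, from the white queen on g2.
Legal moves: none.
Count: 0.

0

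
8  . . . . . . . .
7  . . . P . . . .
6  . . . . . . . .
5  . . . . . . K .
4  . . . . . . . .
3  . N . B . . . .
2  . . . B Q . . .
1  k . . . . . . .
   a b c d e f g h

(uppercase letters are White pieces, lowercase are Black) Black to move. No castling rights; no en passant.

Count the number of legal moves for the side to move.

Black to move; king on a1.
In check: yes, from the white knight on b3.
Legal moves: Kb2, Ka2.
Count: 2.

2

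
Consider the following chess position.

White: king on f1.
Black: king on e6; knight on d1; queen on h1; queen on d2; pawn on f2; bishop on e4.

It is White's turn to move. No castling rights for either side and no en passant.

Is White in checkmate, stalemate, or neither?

checkmate

White to move; white king on f1.
In check: yes, from the black queen on h1.
King squares — e1: attacked by Qh1; g1: attacked by Qh1; e2: attacked by Qd2; f2: attacked by Nd1; g2: attacked by Qh1.
Legal moves for White: none.
In check with no legal moves → checkmate.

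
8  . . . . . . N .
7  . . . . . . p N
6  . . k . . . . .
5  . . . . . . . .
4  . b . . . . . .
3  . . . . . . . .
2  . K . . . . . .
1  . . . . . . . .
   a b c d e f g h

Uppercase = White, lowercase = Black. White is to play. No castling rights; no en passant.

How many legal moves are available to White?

White to move; king on b2.
In check: no.
Legal moves: Ne7+, Nh6, Ngf6, Nf8, Nhf6, Ng5, Kb3, Kc2, Ka2, Kc1, Kb1, Ka1.
Count: 12.

12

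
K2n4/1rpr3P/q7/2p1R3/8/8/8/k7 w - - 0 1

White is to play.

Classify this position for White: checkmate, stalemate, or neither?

checkmate

White to move; white king on a8.
In check: yes, from the black queen on a6.
King squares — a7: attacked by Qa6; b7: attacked by Qa6; b8: attacked by Rb7.
Legal moves for White: none.
In check with no legal moves → checkmate.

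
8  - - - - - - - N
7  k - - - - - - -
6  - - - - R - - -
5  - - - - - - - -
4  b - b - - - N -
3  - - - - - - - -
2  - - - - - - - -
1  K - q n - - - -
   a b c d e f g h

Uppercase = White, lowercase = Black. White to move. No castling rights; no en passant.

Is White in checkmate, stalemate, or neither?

checkmate

White to move; white king on a1.
In check: yes, from the black queen on c1.
King squares — b1: attacked by Qc1; a2: attacked by Bc4; b2: attacked by Qc1.
Legal moves for White: none.
In check with no legal moves → checkmate.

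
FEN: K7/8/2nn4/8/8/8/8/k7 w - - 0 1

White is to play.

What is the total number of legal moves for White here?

White to move; king on a8.
In check: no.
Legal moves: none.
Count: 0.

0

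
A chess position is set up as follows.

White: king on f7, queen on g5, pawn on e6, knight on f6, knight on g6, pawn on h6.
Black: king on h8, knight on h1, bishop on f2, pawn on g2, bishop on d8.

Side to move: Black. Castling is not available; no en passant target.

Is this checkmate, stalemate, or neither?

Black to move; black king on h8.
In check: yes, from the white knight on g6.
King squares — g7: attacked by Ph6; h7: attacked by Nf6; g8: attacked by Nf6.
Legal moves for Black: none.
In check with no legal moves → checkmate.

checkmate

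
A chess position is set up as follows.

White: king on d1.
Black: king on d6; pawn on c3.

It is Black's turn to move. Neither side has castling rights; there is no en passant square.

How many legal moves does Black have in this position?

9

Black to move; king on d6.
In check: no.
Legal moves: Ke7, Kd7, Kc7, Ke6, Kc6, Ke5, Kd5, Kc5, c2+.
Count: 9.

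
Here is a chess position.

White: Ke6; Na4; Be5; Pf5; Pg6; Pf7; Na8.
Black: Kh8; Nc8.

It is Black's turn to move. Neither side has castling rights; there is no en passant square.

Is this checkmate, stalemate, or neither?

Black to move; black king on h8.
In check: yes, from the white bishop on e5.
King squares — g7: attacked by Be5; h7: attacked by Pg6; g8: attacked by Pf7.
Legal moves for Black: none.
In check with no legal moves → checkmate.

checkmate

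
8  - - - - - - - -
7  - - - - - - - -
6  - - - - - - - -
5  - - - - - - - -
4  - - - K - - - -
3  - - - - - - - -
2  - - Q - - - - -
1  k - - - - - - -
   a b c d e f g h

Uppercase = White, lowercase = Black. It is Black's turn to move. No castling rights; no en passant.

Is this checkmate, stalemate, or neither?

stalemate

Black to move; black king on a1.
In check: no.
King squares — b1: attacked by Qc2; a2: attacked by Qc2; b2: attacked by Qc2.
Legal moves for Black: none.
Not in check and no legal moves → stalemate.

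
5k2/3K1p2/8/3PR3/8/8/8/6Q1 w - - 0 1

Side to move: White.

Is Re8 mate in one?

yes

After Re8: black king on f8; in check: yes, from the white rook on e8.
King squares — e7: attacked by Kd7; f7: own pawn; g7: attacked by Qg1; e8: attacked by Kd7; g8: attacked by Qg1.
Black has no legal moves → checkmate.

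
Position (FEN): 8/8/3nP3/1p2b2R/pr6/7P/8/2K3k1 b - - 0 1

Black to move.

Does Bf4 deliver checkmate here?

After Bf4: white king on c1; in check: yes, from the black bishop on f4.
White has 2 legal replies: Kc2, Kd1.
In check but a legal move exists → not checkmate.

no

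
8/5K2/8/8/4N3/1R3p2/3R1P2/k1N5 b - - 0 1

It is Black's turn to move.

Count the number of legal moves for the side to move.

0

Black to move; king on a1.
In check: no.
Legal moves: none.
Count: 0.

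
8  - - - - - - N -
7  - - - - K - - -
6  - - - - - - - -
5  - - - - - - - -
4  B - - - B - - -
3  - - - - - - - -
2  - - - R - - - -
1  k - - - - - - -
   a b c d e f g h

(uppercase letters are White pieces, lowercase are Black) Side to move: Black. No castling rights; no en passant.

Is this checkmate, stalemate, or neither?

Black to move; black king on a1.
In check: no.
King squares — b1: attacked by Be4; a2: attacked by Rd2; b2: attacked by Rd2.
Legal moves for Black: none.
Not in check and no legal moves → stalemate.

stalemate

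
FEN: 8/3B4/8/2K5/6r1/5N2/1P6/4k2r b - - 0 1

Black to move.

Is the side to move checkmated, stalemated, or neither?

Black to move; black king on e1.
In check: yes, from the white knight on f3.
Legal moves for Black: Kf2, Ke2, Kf1, Kd1.
Black is in check but has 4 legal moves → neither.

neither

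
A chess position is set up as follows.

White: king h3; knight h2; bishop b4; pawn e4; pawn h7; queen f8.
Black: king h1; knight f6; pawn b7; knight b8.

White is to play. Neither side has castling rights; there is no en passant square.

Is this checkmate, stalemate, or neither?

White to move; white king on h3.
In check: no.
Legal moves for White include: Qh8, Qg8, Qe8, Qd8, Qc8, Qxb8, Qg7, Qf7, Qe7, Qh6, Qxf6, Qd6, Qc5, Be7, Bd6, Bc5, Ba5, Bc3, ... (list truncated; more exist).
White has legal moves and is not in check → neither.

neither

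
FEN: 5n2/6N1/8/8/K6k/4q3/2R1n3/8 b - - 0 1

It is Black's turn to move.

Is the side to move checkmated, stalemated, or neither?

Black to move; black king on h4.
In check: no.
Legal moves for Black include: Nh7, Nd7, Ng6, Ne6, Kg5, Kg4, Kh3, Kg3, Qe8+, Qe7, Qa7+, Qh6, Qe6, Qb6, Qg5, Qe5, Qc5, Qf4+, ... (list truncated; more exist).
Black has legal moves and is not in check → neither.

neither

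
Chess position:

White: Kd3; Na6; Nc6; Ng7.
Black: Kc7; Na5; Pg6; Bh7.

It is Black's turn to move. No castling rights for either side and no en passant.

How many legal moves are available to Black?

Black to move; king on c7.
In check: yes, from the white knight on a6.
Legal moves: Kc8, Kd7, Kb7, Kd6, Kxc6, Kb6.
Count: 6.

6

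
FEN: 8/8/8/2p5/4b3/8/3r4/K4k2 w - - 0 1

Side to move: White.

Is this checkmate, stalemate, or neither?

White to move; white king on a1.
In check: no.
King squares — b1: attacked by Be4; a2: attacked by Rd2; b2: attacked by Rd2.
Legal moves for White: none.
Not in check and no legal moves → stalemate.

stalemate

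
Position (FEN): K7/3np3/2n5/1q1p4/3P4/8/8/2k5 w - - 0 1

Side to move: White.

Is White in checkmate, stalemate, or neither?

stalemate

White to move; white king on a8.
In check: no.
King squares — a7: attacked by Nc6; b7: attacked by Qb5; b8: attacked by Qb5.
Legal moves for White: none.
Not in check and no legal moves → stalemate.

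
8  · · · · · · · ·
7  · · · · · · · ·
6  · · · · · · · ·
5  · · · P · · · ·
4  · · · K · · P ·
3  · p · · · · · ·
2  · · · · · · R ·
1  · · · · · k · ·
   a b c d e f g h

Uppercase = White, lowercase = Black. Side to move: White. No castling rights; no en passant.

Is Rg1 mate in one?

After Rg1: black king on f1; in check: yes, from the white rook on g1.
Black has 3 legal replies: Kf2, Ke2, Kxg1.
In check but a legal move exists → not checkmate.

no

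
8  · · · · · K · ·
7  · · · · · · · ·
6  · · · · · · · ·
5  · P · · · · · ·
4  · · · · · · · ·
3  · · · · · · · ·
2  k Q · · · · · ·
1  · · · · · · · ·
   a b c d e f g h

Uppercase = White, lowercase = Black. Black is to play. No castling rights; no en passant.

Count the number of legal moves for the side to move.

Black to move; king on a2.
In check: yes, from the white queen on b2.
Legal moves: Kxb2.
Count: 1.

1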